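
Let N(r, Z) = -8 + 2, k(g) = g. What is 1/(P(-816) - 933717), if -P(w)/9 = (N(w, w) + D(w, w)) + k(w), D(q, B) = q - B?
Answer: -1/926319 ≈ -1.0795e-6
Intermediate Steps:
N(r, Z) = -6
P(w) = 54 - 9*w (P(w) = -9*((-6 + (w - w)) + w) = -9*((-6 + 0) + w) = -9*(-6 + w) = 54 - 9*w)
1/(P(-816) - 933717) = 1/((54 - 9*(-816)) - 933717) = 1/((54 + 7344) - 933717) = 1/(7398 - 933717) = 1/(-926319) = -1/926319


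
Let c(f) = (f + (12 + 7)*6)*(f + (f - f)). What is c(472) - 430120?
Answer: -153528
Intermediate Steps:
c(f) = f*(114 + f) (c(f) = (f + 19*6)*(f + 0) = (f + 114)*f = (114 + f)*f = f*(114 + f))
c(472) - 430120 = 472*(114 + 472) - 430120 = 472*586 - 430120 = 276592 - 430120 = -153528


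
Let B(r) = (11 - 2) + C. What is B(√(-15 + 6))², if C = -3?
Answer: 36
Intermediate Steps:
B(r) = 6 (B(r) = (11 - 2) - 3 = 9 - 3 = 6)
B(√(-15 + 6))² = 6² = 36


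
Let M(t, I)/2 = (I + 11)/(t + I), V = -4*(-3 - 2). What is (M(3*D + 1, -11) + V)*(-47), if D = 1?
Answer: -940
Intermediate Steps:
V = 20 (V = -4*(-5) = 20)
M(t, I) = 2*(11 + I)/(I + t) (M(t, I) = 2*((I + 11)/(t + I)) = 2*((11 + I)/(I + t)) = 2*(11 + I)/(I + t))
(M(3*D + 1, -11) + V)*(-47) = (2*(11 - 11)/(-11 + (3*1 + 1)) + 20)*(-47) = (2*0/(-11 + (3 + 1)) + 20)*(-47) = (2*0/(-11 + 4) + 20)*(-47) = (2*0/(-7) + 20)*(-47) = (2*(-⅐)*0 + 20)*(-47) = (0 + 20)*(-47) = 20*(-47) = -940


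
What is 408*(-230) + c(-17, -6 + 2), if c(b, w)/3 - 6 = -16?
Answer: -93870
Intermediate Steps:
c(b, w) = -30 (c(b, w) = 18 + 3*(-16) = 18 - 48 = -30)
408*(-230) + c(-17, -6 + 2) = 408*(-230) - 30 = -93840 - 30 = -93870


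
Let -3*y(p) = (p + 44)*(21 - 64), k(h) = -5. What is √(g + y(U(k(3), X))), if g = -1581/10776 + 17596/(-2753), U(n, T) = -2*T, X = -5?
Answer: √18762115523442434/4944388 ≈ 27.703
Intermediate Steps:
y(p) = 1892/3 + 43*p/3 (y(p) = -(p + 44)*(21 - 64)/3 = -(44 + p)*(-43)/3 = -(-1892 - 43*p)/3 = 1892/3 + 43*p/3)
g = -64655663/9888776 (g = -1581*1/10776 + 17596*(-1/2753) = -527/3592 - 17596/2753 = -64655663/9888776 ≈ -6.5383)
√(g + y(U(k(3), X))) = √(-64655663/9888776 + (1892/3 + 43*(-2*(-5))/3)) = √(-64655663/9888776 + (1892/3 + (43/3)*10)) = √(-64655663/9888776 + (1892/3 + 430/3)) = √(-64655663/9888776 + 774) = √(7589256961/9888776) = √18762115523442434/4944388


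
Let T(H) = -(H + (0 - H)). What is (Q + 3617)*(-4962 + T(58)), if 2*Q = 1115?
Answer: -20713869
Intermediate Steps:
Q = 1115/2 (Q = (½)*1115 = 1115/2 ≈ 557.50)
T(H) = 0 (T(H) = -(H - H) = -1*0 = 0)
(Q + 3617)*(-4962 + T(58)) = (1115/2 + 3617)*(-4962 + 0) = (8349/2)*(-4962) = -20713869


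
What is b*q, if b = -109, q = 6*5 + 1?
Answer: -3379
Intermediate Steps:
q = 31 (q = 30 + 1 = 31)
b*q = -109*31 = -3379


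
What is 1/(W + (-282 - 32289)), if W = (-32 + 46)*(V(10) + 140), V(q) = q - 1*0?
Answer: -1/30471 ≈ -3.2818e-5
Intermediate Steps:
V(q) = q (V(q) = q + 0 = q)
W = 2100 (W = (-32 + 46)*(10 + 140) = 14*150 = 2100)
1/(W + (-282 - 32289)) = 1/(2100 + (-282 - 32289)) = 1/(2100 - 32571) = 1/(-30471) = -1/30471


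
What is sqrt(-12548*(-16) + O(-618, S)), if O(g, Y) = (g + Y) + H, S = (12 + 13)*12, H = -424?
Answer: sqrt(200026) ≈ 447.24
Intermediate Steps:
S = 300 (S = 25*12 = 300)
O(g, Y) = -424 + Y + g (O(g, Y) = (g + Y) - 424 = (Y + g) - 424 = -424 + Y + g)
sqrt(-12548*(-16) + O(-618, S)) = sqrt(-12548*(-16) + (-424 + 300 - 618)) = sqrt(200768 - 742) = sqrt(200026)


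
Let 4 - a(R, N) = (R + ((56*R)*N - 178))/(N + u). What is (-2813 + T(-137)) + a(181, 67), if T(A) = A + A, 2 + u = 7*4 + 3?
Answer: -975083/96 ≈ -10157.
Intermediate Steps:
u = 29 (u = -2 + (7*4 + 3) = -2 + (28 + 3) = -2 + 31 = 29)
T(A) = 2*A
a(R, N) = 4 - (-178 + R + 56*N*R)/(29 + N) (a(R, N) = 4 - (R + ((56*R)*N - 178))/(N + 29) = 4 - (R + (56*N*R - 178))/(29 + N) = 4 - (R + (-178 + 56*N*R))/(29 + N) = 4 - (-178 + R + 56*N*R)/(29 + N))
(-2813 + T(-137)) + a(181, 67) = (-2813 + 2*(-137)) + (294 - 1*181 + 4*67 - 56*67*181)/(29 + 67) = (-2813 - 274) + (294 - 181 + 268 - 679112)/96 = -3087 + (1/96)*(-678731) = -3087 - 678731/96 = -975083/96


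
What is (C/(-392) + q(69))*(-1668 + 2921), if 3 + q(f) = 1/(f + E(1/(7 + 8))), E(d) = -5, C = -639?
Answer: -760213/448 ≈ -1696.9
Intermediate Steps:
q(f) = -3 + 1/(-5 + f) (q(f) = -3 + 1/(f - 5) = -3 + 1/(-5 + f))
(C/(-392) + q(69))*(-1668 + 2921) = (-639/(-392) + (16 - 3*69)/(-5 + 69))*(-1668 + 2921) = (-639*(-1/392) + (16 - 207)/64)*1253 = (639/392 + (1/64)*(-191))*1253 = (639/392 - 191/64)*1253 = -4247/3136*1253 = -760213/448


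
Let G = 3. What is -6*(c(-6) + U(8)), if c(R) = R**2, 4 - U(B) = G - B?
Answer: -270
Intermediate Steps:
U(B) = 1 + B (U(B) = 4 - (3 - B) = 4 + (-3 + B) = 1 + B)
-6*(c(-6) + U(8)) = -6*((-6)**2 + (1 + 8)) = -6*(36 + 9) = -6*45 = -270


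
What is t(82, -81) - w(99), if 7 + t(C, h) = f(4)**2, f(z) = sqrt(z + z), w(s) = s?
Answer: -98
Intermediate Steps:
f(z) = sqrt(2)*sqrt(z) (f(z) = sqrt(2*z) = sqrt(2)*sqrt(z))
t(C, h) = 1 (t(C, h) = -7 + (sqrt(2)*sqrt(4))**2 = -7 + (sqrt(2)*2)**2 = -7 + (2*sqrt(2))**2 = -7 + 8 = 1)
t(82, -81) - w(99) = 1 - 1*99 = 1 - 99 = -98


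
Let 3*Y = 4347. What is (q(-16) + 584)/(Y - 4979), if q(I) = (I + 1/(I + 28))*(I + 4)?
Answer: -155/706 ≈ -0.21955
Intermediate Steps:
q(I) = (4 + I)*(I + 1/(28 + I)) (q(I) = (I + 1/(28 + I))*(4 + I) = (4 + I)*(I + 1/(28 + I)))
Y = 1449 (Y = (⅓)*4347 = 1449)
(q(-16) + 584)/(Y - 4979) = ((4 + (-16)³ + 32*(-16)² + 113*(-16))/(28 - 16) + 584)/(1449 - 4979) = ((4 - 4096 + 32*256 - 1808)/12 + 584)/(-3530) = ((4 - 4096 + 8192 - 1808)/12 + 584)*(-1/3530) = ((1/12)*2292 + 584)*(-1/3530) = (191 + 584)*(-1/3530) = 775*(-1/3530) = -155/706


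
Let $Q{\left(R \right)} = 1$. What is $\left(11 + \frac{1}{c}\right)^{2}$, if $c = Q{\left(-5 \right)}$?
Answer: $144$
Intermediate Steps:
$c = 1$
$\left(11 + \frac{1}{c}\right)^{2} = \left(11 + 1^{-1}\right)^{2} = \left(11 + 1\right)^{2} = 12^{2} = 144$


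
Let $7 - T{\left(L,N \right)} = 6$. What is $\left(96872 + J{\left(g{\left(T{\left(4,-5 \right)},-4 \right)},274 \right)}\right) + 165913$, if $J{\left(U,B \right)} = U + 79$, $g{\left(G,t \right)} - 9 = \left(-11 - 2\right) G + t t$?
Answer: $262876$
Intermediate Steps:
$T{\left(L,N \right)} = 1$ ($T{\left(L,N \right)} = 7 - 6 = 1$)
$g{\left(G,t \right)} = 9 + t^{2} - 13 G$ ($g{\left(G,t \right)} = 9 + \left(\left(-11 - 2\right) G + t t\right) = 9 + \left(\left(-11 - 2\right) G + t^{2}\right) = 9 - \left(- t^{2} + 13 G\right) = 9 + t^{2} - 13 G$)
$J{\left(U,B \right)} = 79 + U$
$\left(96872 + J{\left(g{\left(T{\left(4,-5 \right)},-4 \right)},274 \right)}\right) + 165913 = \left(96872 + \left(79 + \left(9 + \left(-4\right)^{2} - 13\right)\right)\right) + 165913 = \left(96872 + \left(79 + \left(9 + 16 - 13\right)\right)\right) + 165913 = \left(96872 + \left(79 + 12\right)\right) + 165913 = \left(96872 + 91\right) + 165913 = 96963 + 165913 = 262876$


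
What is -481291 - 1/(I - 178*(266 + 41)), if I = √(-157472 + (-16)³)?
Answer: -718650939046299/1493173442 + 3*I*√1122/746586721 ≈ -4.8129e+5 + 1.346e-7*I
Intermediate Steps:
I = 12*I*√1122 (I = √(-157472 - 4096) = √(-161568) = 12*I*√1122 ≈ 401.96*I)
-481291 - 1/(I - 178*(266 + 41)) = -481291 - 1/(12*I*√1122 - 178*(266 + 41)) = -481291 - 1/(12*I*√1122 - 178*307) = -481291 - 1/(12*I*√1122 - 54646) = -481291 - 1/(-54646 + 12*I*√1122)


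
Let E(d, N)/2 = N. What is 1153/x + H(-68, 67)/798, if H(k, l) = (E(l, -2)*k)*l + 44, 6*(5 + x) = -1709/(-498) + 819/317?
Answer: -401170020302/1510759635 ≈ -265.54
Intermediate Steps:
E(d, N) = 2*N
x = -3786365/947196 (x = -5 + (-1709/(-498) + 819/317)/6 = -5 + (-1709*(-1/498) + 819*(1/317))/6 = -5 + (1709/498 + 819/317)/6 = -5 + (⅙)*(949615/157866) = -5 + 949615/947196 = -3786365/947196 ≈ -3.9974)
H(k, l) = 44 - 4*k*l (H(k, l) = ((2*(-2))*k)*l + 44 = (-4*k)*l + 44 = -4*k*l + 44 = 44 - 4*k*l)
1153/x + H(-68, 67)/798 = 1153/(-3786365/947196) + (44 - 4*(-68)*67)/798 = 1153*(-947196/3786365) + (44 + 18224)*(1/798) = -1092116988/3786365 + 18268*(1/798) = -1092116988/3786365 + 9134/399 = -401170020302/1510759635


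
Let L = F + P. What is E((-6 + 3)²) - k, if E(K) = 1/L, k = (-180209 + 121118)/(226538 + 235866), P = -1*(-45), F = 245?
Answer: 8799397/67048580 ≈ 0.13124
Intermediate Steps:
P = 45
L = 290 (L = 245 + 45 = 290)
k = -59091/462404 ≈ -0.12779
E(K) = 1/290
E((-6 + 3)²) - k = 1/290 - 1*(-59091/462404) = 1/290 + 59091/462404 = 8799397/67048580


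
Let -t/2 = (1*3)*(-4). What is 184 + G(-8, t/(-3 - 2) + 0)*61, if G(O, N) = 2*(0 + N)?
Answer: -2008/5 ≈ -401.60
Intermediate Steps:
t = 24 (t = -2*1*3*(-4) = -6*(-4) = -2*(-12) = 24)
G(O, N) = 2*N
184 + G(-8, t/(-3 - 2) + 0)*61 = 184 + (2*(24/(-3 - 2) + 0))*61 = 184 + (2*(24/(-5) + 0))*61 = 184 + (2*(24*(-1/5) + 0))*61 = 184 + (2*(-24/5 + 0))*61 = 184 + (2*(-24/5))*61 = 184 - 48/5*61 = 184 - 2928/5 = -2008/5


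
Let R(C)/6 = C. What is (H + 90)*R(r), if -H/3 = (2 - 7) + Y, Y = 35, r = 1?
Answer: 0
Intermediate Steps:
R(C) = 6*C
H = -90 (H = -3*((2 - 7) + 35) = -3*(-5 + 35) = -3*30 = -90)
(H + 90)*R(r) = (-90 + 90)*(6*1) = 0*6 = 0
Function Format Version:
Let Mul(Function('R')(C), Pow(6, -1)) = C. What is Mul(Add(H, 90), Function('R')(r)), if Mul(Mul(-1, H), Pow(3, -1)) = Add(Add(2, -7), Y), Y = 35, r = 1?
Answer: 0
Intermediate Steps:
Function('R')(C) = Mul(6, C)
H = -90 (H = Mul(-3, Add(Add(2, -7), 35)) = Mul(-3, Add(-5, 35)) = Mul(-3, 30) = -90)
Mul(Add(H, 90), Function('R')(r)) = Mul(Add(-90, 90), Mul(6, 1)) = Mul(0, 6) = 0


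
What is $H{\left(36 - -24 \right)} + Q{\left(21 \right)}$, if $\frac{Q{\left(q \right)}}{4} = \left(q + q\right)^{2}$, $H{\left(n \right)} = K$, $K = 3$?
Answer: $7059$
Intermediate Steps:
$H{\left(n \right)} = 3$
$Q{\left(q \right)} = 16 q^{2}$ ($Q{\left(q \right)} = 4 \left(q + q\right)^{2} = 4 \left(2 q\right)^{2} = 4 \cdot 4 q^{2} = 16 q^{2}$)
$H{\left(36 - -24 \right)} + Q{\left(21 \right)} = 3 + 16 \cdot 21^{2} = 3 + 16 \cdot 441 = 3 + 7056 = 7059$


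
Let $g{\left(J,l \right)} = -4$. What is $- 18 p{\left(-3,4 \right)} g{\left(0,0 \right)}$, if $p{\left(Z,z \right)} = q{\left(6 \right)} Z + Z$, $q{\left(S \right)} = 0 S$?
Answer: $-216$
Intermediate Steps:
$q{\left(S \right)} = 0$
$p{\left(Z,z \right)} = Z$ ($p{\left(Z,z \right)} = 0 Z + Z = 0 + Z = Z$)
$- 18 p{\left(-3,4 \right)} g{\left(0,0 \right)} = \left(-18\right) \left(-3\right) \left(-4\right) = 54 \left(-4\right) = -216$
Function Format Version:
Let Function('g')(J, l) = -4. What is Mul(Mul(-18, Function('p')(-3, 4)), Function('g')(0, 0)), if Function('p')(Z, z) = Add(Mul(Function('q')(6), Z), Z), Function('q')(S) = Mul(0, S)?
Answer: -216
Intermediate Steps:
Function('q')(S) = 0
Function('p')(Z, z) = Z (Function('p')(Z, z) = Add(Mul(0, Z), Z) = Add(0, Z) = Z)
Mul(Mul(-18, Function('p')(-3, 4)), Function('g')(0, 0)) = Mul(Mul(-18, -3), -4) = Mul(54, -4) = -216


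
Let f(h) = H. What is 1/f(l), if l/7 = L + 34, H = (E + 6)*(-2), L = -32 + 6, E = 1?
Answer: -1/14 ≈ -0.071429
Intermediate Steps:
L = -26
H = -14 (H = (1 + 6)*(-2) = 7*(-2) = -14)
l = 56 (l = 7*(-26 + 34) = 7*8 = 56)
f(h) = -14
1/f(l) = 1/(-14) = -1/14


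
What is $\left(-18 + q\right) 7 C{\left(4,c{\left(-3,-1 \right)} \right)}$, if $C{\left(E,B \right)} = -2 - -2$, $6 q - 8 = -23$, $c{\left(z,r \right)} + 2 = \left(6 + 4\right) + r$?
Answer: $0$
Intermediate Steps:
$c{\left(z,r \right)} = 8 + r$ ($c{\left(z,r \right)} = -2 + \left(\left(6 + 4\right) + r\right) = -2 + \left(10 + r\right) = 8 + r$)
$q = - \frac{5}{2}$ ($q = \frac{4}{3} + \frac{1}{6} \left(-23\right) = \frac{4}{3} - \frac{23}{6} = - \frac{5}{2} \approx -2.5$)
$C{\left(E,B \right)} = 0$ ($C{\left(E,B \right)} = -2 + 2 = 0$)
$\left(-18 + q\right) 7 C{\left(4,c{\left(-3,-1 \right)} \right)} = \left(-18 - \frac{5}{2}\right) 7 \cdot 0 = \left(- \frac{41}{2}\right) 7 \cdot 0 = \left(- \frac{287}{2}\right) 0 = 0$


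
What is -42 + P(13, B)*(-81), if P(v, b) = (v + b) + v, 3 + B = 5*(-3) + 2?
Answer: -852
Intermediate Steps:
B = -16 (B = -3 + (5*(-3) + 2) = -3 + (-15 + 2) = -3 - 13 = -16)
P(v, b) = b + 2*v (P(v, b) = (b + v) + v = b + 2*v)
-42 + P(13, B)*(-81) = -42 + (-16 + 2*13)*(-81) = -42 + (-16 + 26)*(-81) = -42 + 10*(-81) = -42 - 810 = -852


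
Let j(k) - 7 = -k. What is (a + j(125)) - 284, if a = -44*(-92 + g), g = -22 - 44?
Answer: 6550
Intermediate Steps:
g = -66
a = 6952 (a = -44*(-92 - 66) = -44*(-158) = 6952)
j(k) = 7 - k
(a + j(125)) - 284 = (6952 + (7 - 1*125)) - 284 = (6952 + (7 - 125)) - 284 = (6952 - 118) - 284 = 6834 - 284 = 6550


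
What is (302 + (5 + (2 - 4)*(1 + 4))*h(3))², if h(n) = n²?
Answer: 66049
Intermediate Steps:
(302 + (5 + (2 - 4)*(1 + 4))*h(3))² = (302 + (5 + (2 - 4)*(1 + 4))*3²)² = (302 + (5 - 2*5)*9)² = (302 + (5 - 10)*9)² = (302 - 5*9)² = (302 - 45)² = 257² = 66049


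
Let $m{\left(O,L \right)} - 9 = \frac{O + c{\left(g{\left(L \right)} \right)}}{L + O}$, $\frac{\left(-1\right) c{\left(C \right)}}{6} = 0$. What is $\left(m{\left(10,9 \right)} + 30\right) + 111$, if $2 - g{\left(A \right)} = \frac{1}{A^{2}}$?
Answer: $\frac{2860}{19} \approx 150.53$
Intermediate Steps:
$g{\left(A \right)} = 2 - \frac{1}{A^{2}}$
$c{\left(C \right)} = 0$ ($c{\left(C \right)} = \left(-6\right) 0 = 0$)
$m{\left(O,L \right)} = 9 + \frac{O}{L + O}$ ($m{\left(O,L \right)} = 9 + \frac{O + 0}{L + O} = 9 + \frac{O}{L + O}$)
$\left(m{\left(10,9 \right)} + 30\right) + 111 = \left(\frac{9 \cdot 9 + 10 \cdot 10}{9 + 10} + 30\right) + 111 = \left(\frac{81 + 100}{19} + 30\right) + 111 = \left(\frac{1}{19} \cdot 181 + 30\right) + 111 = \left(\frac{181}{19} + 30\right) + 111 = \frac{751}{19} + 111 = \frac{2860}{19}$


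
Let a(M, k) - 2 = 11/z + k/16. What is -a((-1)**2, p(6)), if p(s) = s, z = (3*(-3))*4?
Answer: -149/72 ≈ -2.0694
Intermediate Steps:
z = -36 (z = -9*4 = -36)
a(M, k) = 61/36 + k/16 (a(M, k) = 2 + (11/(-36) + k/16) = 2 + (11*(-1/36) + k*(1/16)) = 2 + (-11/36 + k/16) = 61/36 + k/16)
-a((-1)**2, p(6)) = -(61/36 + (1/16)*6) = -(61/36 + 3/8) = -1*149/72 = -149/72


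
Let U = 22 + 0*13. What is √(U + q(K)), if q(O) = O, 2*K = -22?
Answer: √11 ≈ 3.3166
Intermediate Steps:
K = -11 (K = (½)*(-22) = -11)
U = 22 (U = 22 + 0 = 22)
√(U + q(K)) = √(22 - 11) = √11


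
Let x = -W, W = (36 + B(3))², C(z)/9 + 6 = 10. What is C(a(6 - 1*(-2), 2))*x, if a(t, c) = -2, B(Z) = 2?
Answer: -51984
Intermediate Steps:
C(z) = 36 (C(z) = -54 + 9*10 = -54 + 90 = 36)
W = 1444 (W = (36 + 2)² = 38² = 1444)
x = -1444 (x = -1*1444 = -1444)
C(a(6 - 1*(-2), 2))*x = 36*(-1444) = -51984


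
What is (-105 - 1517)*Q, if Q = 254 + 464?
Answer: -1164596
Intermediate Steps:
Q = 718
(-105 - 1517)*Q = (-105 - 1517)*718 = -1622*718 = -1164596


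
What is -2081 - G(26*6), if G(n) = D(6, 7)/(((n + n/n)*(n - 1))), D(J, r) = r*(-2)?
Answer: -50641121/24335 ≈ -2081.0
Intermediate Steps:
D(J, r) = -2*r
G(n) = -14/((1 + n)*(-1 + n)) (G(n) = (-2*7)/(((n + n/n)*(n - 1))) = -14*1/((-1 + n)*(n + 1)) = -14*1/((1 + n)*(-1 + n)) = -14/((1 + n)*(-1 + n)))
-2081 - G(26*6) = -2081 - (-14)/(-1 + (26*6)²) = -2081 - (-14)/(-1 + 156²) = -2081 - (-14)/(-1 + 24336) = -2081 - (-14)/24335 = -2081 - 1*(-14/24335) = -2081 + 14/24335 = -50641121/24335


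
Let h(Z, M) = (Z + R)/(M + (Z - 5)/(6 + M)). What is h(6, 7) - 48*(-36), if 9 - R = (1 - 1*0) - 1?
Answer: 159171/92 ≈ 1730.1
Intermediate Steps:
R = 9 (R = 9 - ((1 - 1*0) - 1) = 9 - ((1 + 0) - 1) = 9 - (1 - 1) = 9 - 1*0 = 9 + 0 = 9)
h(Z, M) = (9 + Z)/(M + (-5 + Z)/(6 + M)) (h(Z, M) = (Z + 9)/(M + (Z - 5)/(6 + M)) = (9 + Z)/(M + (-5 + Z)/(6 + M)))
h(6, 7) - 48*(-36) = (54 + 6*6 + 9*7 + 7*6)/(-5 + 6 + 7² + 6*7) - 48*(-36) = (54 + 36 + 63 + 42)/(-5 + 6 + 49 + 42) + 1728 = 195/92 + 1728 = 159171/92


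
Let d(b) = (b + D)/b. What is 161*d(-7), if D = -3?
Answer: 230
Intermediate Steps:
d(b) = (-3 + b)/b (d(b) = (b - 3)/b = (-3 + b)/b)
161*d(-7) = 161*((-3 - 7)/(-7)) = 161*(-⅐*(-10)) = 161*(10/7) = 230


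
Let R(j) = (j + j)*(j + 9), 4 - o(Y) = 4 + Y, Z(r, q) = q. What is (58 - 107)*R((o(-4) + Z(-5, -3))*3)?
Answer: -3528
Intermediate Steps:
o(Y) = -Y (o(Y) = 4 - (4 + Y) = 4 + (-4 - Y) = -Y)
R(j) = 2*j*(9 + j) (R(j) = (2*j)*(9 + j) = 2*j*(9 + j))
(58 - 107)*R((o(-4) + Z(-5, -3))*3) = (58 - 107)*(2*((-1*(-4) - 3)*3)*(9 + (-1*(-4) - 3)*3)) = -98*(4 - 3)*3*(9 + (4 - 3)*3) = -98*1*3*(9 + 1*3) = -98*3*(9 + 3) = -98*3*12 = -49*72 = -3528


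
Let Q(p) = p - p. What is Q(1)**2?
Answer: 0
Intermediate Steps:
Q(p) = 0
Q(1)**2 = 0**2 = 0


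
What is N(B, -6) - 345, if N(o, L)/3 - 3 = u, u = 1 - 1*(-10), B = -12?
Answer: -303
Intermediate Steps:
u = 11 (u = 1 + 10 = 11)
N(o, L) = 42 (N(o, L) = 9 + 3*11 = 9 + 33 = 42)
N(B, -6) - 345 = 42 - 345 = -303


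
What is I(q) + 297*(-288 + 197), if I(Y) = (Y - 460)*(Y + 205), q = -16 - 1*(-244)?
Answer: -127483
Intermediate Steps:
q = 228 (q = -16 + 244 = 228)
I(Y) = (-460 + Y)*(205 + Y)
I(q) + 297*(-288 + 197) = (-94300 + 228² - 255*228) + 297*(-288 + 197) = (-94300 + 51984 - 58140) + 297*(-91) = -100456 - 27027 = -127483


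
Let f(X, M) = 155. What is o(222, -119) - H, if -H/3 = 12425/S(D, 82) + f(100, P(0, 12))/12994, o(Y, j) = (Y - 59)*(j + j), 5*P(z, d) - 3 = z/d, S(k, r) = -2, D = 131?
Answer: -373132223/6497 ≈ -57431.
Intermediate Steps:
P(z, d) = 3/5 + z/(5*d) (P(z, d) = 3/5 + (z/d)/5 = 3/5 + z/(5*d))
o(Y, j) = 2*j*(-59 + Y) (o(Y, j) = (-59 + Y)*(2*j) = 2*j*(-59 + Y))
H = 121087605/6497 (H = -3*(12425/(-2) + 155/12994) = -3*(12425*(-1/2) + 155*(1/12994)) = -3*(-12425/2 + 155/12994) = -3*(-40362535/6497) = 121087605/6497 ≈ 18637.)
o(222, -119) - H = 2*(-119)*(-59 + 222) - 1*121087605/6497 = 2*(-119)*163 - 121087605/6497 = -38794 - 121087605/6497 = -373132223/6497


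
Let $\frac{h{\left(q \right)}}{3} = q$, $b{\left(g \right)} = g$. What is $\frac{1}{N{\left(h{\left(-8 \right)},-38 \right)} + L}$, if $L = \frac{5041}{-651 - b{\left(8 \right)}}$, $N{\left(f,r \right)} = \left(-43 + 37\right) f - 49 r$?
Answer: $\frac{659}{1316913} \approx 0.00050041$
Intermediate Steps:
$h{\left(q \right)} = 3 q$
$N{\left(f,r \right)} = - 49 r - 6 f$ ($N{\left(f,r \right)} = - 6 f - 49 r = - 49 r - 6 f$)
$L = - \frac{5041}{659}$ ($L = \frac{5041}{-651 - 8} = \frac{5041}{-659} = 5041 \left(- \frac{1}{659}\right) = - \frac{5041}{659} \approx -7.6495$)
$\frac{1}{N{\left(h{\left(-8 \right)},-38 \right)} + L} = \frac{1}{\left(\left(-49\right) \left(-38\right) - 6 \cdot 3 \left(-8\right)\right) - \frac{5041}{659}} = \frac{1}{\left(1862 - -144\right) - \frac{5041}{659}} = \frac{1}{\left(1862 + 144\right) - \frac{5041}{659}} = \frac{1}{2006 - \frac{5041}{659}} = \frac{1}{\frac{1316913}{659}} = \frac{659}{1316913}$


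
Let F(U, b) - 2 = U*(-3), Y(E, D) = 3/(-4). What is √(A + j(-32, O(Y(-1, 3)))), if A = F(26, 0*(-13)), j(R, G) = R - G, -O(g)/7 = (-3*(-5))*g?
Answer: 3*I*√83/2 ≈ 13.666*I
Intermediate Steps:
Y(E, D) = -¾ (Y(E, D) = 3*(-¼) = -¾)
O(g) = -105*g (O(g) = -7*(-3*(-5))*g = -105*g)
F(U, b) = 2 - 3*U (F(U, b) = 2 + U*(-3) = 2 - 3*U)
A = -76 (A = 2 - 3*26 = 2 - 78 = -76)
√(A + j(-32, O(Y(-1, 3)))) = √(-76 + (-32 - (-105)*(-3)/4)) = √(-76 + (-32 - 1*315/4)) = √(-76 + (-32 - 315/4)) = √(-76 - 443/4) = √(-747/4) = 3*I*√83/2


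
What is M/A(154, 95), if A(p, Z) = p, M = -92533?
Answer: -13219/22 ≈ -600.86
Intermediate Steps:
M/A(154, 95) = -92533/154 = -92533*1/154 = -13219/22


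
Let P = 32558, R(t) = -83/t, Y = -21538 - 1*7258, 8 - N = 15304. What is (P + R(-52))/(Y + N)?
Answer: -1693099/2292784 ≈ -0.73845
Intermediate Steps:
N = -15296 (N = 8 - 1*15304 = 8 - 15304 = -15296)
Y = -28796 (Y = -21538 - 7258 = -28796)
(P + R(-52))/(Y + N) = (32558 - 83/(-52))/(-28796 - 15296) = (32558 - 83*(-1/52))/(-44092) = (32558 + 83/52)*(-1/44092) = (1693099/52)*(-1/44092) = -1693099/2292784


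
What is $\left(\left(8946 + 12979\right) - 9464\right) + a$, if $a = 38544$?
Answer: $51005$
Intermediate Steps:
$\left(\left(8946 + 12979\right) - 9464\right) + a = \left(\left(8946 + 12979\right) - 9464\right) + 38544 = \left(21925 - 9464\right) + 38544 = 12461 + 38544 = 51005$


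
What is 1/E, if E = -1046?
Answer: -1/1046 ≈ -0.00095602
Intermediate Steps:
1/E = 1/(-1046) = -1/1046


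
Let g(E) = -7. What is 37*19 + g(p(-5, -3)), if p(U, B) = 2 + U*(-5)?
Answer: 696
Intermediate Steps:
p(U, B) = 2 - 5*U
37*19 + g(p(-5, -3)) = 37*19 - 7 = 703 - 7 = 696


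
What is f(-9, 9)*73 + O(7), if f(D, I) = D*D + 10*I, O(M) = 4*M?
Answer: 12511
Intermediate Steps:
f(D, I) = D² + 10*I
f(-9, 9)*73 + O(7) = ((-9)² + 10*9)*73 + 4*7 = (81 + 90)*73 + 28 = 171*73 + 28 = 12483 + 28 = 12511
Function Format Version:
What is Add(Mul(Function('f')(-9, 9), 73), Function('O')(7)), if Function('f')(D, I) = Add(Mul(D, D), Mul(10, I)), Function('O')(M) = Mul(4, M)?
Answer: 12511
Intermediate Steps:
Function('f')(D, I) = Add(Pow(D, 2), Mul(10, I))
Add(Mul(Function('f')(-9, 9), 73), Function('O')(7)) = Add(Mul(Add(Pow(-9, 2), Mul(10, 9)), 73), Mul(4, 7)) = Add(Mul(Add(81, 90), 73), 28) = Add(Mul(171, 73), 28) = Add(12483, 28) = 12511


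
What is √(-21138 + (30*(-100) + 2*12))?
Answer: I*√24114 ≈ 155.29*I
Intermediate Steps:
√(-21138 + (30*(-100) + 2*12)) = √(-21138 + (-3000 + 24)) = √(-21138 - 2976) = √(-24114) = I*√24114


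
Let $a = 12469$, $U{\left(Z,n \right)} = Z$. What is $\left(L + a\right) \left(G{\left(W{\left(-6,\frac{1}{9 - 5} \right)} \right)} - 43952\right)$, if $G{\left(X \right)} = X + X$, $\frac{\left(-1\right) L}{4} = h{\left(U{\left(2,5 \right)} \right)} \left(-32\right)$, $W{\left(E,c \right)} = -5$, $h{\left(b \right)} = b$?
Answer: $-559416450$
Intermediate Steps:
$L = 256$ ($L = - 4 \cdot 2 \left(-32\right) = \left(-4\right) \left(-64\right) = 256$)
$G{\left(X \right)} = 2 X$
$\left(L + a\right) \left(G{\left(W{\left(-6,\frac{1}{9 - 5} \right)} \right)} - 43952\right) = \left(256 + 12469\right) \left(2 \left(-5\right) - 43952\right) = 12725 \left(-10 - 43952\right) = 12725 \left(-43962\right) = -559416450$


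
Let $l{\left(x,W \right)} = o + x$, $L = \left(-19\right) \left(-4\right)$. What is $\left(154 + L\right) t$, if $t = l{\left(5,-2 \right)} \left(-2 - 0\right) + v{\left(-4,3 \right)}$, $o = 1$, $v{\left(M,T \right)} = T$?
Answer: $-2070$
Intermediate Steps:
$L = 76$
$l{\left(x,W \right)} = 1 + x$
$t = -9$ ($t = \left(1 + 5\right) \left(-2 - 0\right) + 3 = 6 \left(-2 + 0\right) + 3 = 6 \left(-2\right) + 3 = -12 + 3 = -9$)
$\left(154 + L\right) t = \left(154 + 76\right) \left(-9\right) = 230 \left(-9\right) = -2070$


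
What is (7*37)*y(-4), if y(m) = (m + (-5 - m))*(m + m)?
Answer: 10360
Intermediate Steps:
y(m) = -10*m
(7*37)*y(-4) = (7*37)*(-10*(-4)) = 259*40 = 10360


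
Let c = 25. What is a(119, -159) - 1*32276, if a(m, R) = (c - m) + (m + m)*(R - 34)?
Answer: -78304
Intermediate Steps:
a(m, R) = 25 - m + 2*m*(-34 + R) (a(m, R) = (25 - m) + (m + m)*(R - 34) = (25 - m) + (2*m)*(-34 + R) = (25 - m) + 2*m*(-34 + R) = 25 - m + 2*m*(-34 + R))
a(119, -159) - 1*32276 = (25 - 69*119 + 2*(-159)*119) - 1*32276 = (25 - 8211 - 37842) - 32276 = -46028 - 32276 = -78304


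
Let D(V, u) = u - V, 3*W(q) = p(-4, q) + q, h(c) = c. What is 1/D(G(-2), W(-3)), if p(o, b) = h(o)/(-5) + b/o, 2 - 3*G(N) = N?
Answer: -60/109 ≈ -0.55046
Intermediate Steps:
G(N) = 2/3 - N/3
p(o, b) = -o/5 + b/o (p(o, b) = o/(-5) + b/o = o*(-1/5) + b/o = -o/5 + b/o)
W(q) = 4/15 + q/4 (W(q) = ((-1/5*(-4) + q/(-4)) + q)/3 = ((4/5 + q*(-1/4)) + q)/3 = ((4/5 - q/4) + q)/3 = (4/5 + 3*q/4)/3 = 4/15 + q/4)
1/D(G(-2), W(-3)) = 1/((4/15 + (1/4)*(-3)) - (2/3 - 1/3*(-2))) = 1/((4/15 - 3/4) - (2/3 + 2/3)) = 1/(-29/60 - 1*4/3) = 1/(-29/60 - 4/3) = 1/(-109/60) = -60/109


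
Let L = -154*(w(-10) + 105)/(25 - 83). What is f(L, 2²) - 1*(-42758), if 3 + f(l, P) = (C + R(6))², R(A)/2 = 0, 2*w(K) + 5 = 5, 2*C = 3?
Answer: 171029/4 ≈ 42757.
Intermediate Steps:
C = 3/2 (C = (½)*3 = 3/2 ≈ 1.5000)
w(K) = 0 (w(K) = -5/2 + (½)*5 = -5/2 + 5/2 = 0)
R(A) = 0 (R(A) = 2*0 = 0)
L = 8085/29 (L = -154*(0 + 105)/(25 - 83) = -154/((-58/105)) = -154/((-58*1/105)) = -154/(-58/105) = -154*(-105/58) = 8085/29 ≈ 278.79)
f(l, P) = -¾ (f(l, P) = -3 + (3/2 + 0)² = -3 + (3/2)² = -3 + 9/4 = -¾)
f(L, 2²) - 1*(-42758) = -¾ - 1*(-42758) = -¾ + 42758 = 171029/4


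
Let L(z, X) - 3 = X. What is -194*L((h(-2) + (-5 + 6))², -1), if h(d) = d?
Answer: -388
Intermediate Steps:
L(z, X) = 3 + X
-194*L((h(-2) + (-5 + 6))², -1) = -194*(3 - 1) = -194*2 = -388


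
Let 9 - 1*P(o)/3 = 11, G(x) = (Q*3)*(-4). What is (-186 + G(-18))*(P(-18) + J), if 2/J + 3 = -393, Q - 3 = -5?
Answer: 10701/11 ≈ 972.82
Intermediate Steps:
Q = -2 (Q = 3 - 5 = -2)
J = -1/198 (J = 2/(-3 - 393) = 2/(-396) = 2*(-1/396) = -1/198 ≈ -0.0050505)
G(x) = 24 (G(x) = -2*3*(-4) = -6*(-4) = 24)
P(o) = -6 (P(o) = 27 - 3*11 = 27 - 33 = -6)
(-186 + G(-18))*(P(-18) + J) = (-186 + 24)*(-6 - 1/198) = -162*(-1189/198) = 10701/11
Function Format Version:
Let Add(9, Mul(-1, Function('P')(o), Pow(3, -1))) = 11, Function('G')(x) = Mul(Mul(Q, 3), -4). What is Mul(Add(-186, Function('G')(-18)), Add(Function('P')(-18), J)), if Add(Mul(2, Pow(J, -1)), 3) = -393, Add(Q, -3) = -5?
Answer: Rational(10701, 11) ≈ 972.82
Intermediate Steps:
Q = -2 (Q = Add(3, -5) = -2)
J = Rational(-1, 198) (J = Mul(2, Pow(Add(-3, -393), -1)) = Mul(2, Pow(-396, -1)) = Mul(2, Rational(-1, 396)) = Rational(-1, 198) ≈ -0.0050505)
Function('G')(x) = 24 (Function('G')(x) = Mul(Mul(-2, 3), -4) = Mul(-6, -4) = 24)
Function('P')(o) = -6 (Function('P')(o) = Add(27, Mul(-3, 11)) = Add(27, -33) = -6)
Mul(Add(-186, Function('G')(-18)), Add(Function('P')(-18), J)) = Mul(Add(-186, 24), Add(-6, Rational(-1, 198))) = Mul(-162, Rational(-1189, 198)) = Rational(10701, 11)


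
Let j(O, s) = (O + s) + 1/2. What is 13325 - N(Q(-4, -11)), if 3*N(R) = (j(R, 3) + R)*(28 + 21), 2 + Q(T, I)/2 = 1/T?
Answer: 80489/6 ≈ 13415.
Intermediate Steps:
j(O, s) = 1/2 + O + s (j(O, s) = (O + s) + 1/2 = 1/2 + O + s)
Q(T, I) = -4 + 2/T
N(R) = 343/6 + 98*R/3 (N(R) = (((1/2 + R + 3) + R)*(28 + 21))/3 = (((7/2 + R) + R)*49)/3 = ((7/2 + 2*R)*49)/3 = (343/2 + 98*R)/3 = 343/6 + 98*R/3)
13325 - N(Q(-4, -11)) = 13325 - (343/6 + 98*(-4 + 2/(-4))/3) = 13325 - (343/6 + 98*(-4 + 2*(-1/4))/3) = 13325 - (343/6 + 98*(-4 - 1/2)/3) = 13325 - (343/6 + (98/3)*(-9/2)) = 13325 - (343/6 - 147) = 13325 - 1*(-539/6) = 13325 + 539/6 = 80489/6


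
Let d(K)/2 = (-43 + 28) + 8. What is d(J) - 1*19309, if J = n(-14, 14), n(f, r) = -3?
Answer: -19323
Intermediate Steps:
J = -3
d(K) = -14 (d(K) = 2*((-43 + 28) + 8) = 2*(-15 + 8) = 2*(-7) = -14)
d(J) - 1*19309 = -14 - 1*19309 = -14 - 19309 = -19323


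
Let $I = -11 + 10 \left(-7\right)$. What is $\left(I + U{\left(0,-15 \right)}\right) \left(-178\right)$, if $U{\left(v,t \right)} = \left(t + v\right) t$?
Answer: $-25632$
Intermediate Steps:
$U{\left(v,t \right)} = t \left(t + v\right)$
$I = -81$ ($I = -11 - 70 = -81$)
$\left(I + U{\left(0,-15 \right)}\right) \left(-178\right) = \left(-81 - 15 \left(-15 + 0\right)\right) \left(-178\right) = \left(-81 - -225\right) \left(-178\right) = \left(-81 + 225\right) \left(-178\right) = 144 \left(-178\right) = -25632$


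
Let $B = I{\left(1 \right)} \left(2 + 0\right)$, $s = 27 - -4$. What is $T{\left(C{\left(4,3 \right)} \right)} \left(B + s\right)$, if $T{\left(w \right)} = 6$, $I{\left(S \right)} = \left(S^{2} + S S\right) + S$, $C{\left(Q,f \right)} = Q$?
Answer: $222$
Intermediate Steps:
$I{\left(S \right)} = S + 2 S^{2}$ ($I{\left(S \right)} = \left(S^{2} + S^{2}\right) + S = 2 S^{2} + S = S + 2 S^{2}$)
$s = 31$ ($s = 27 + 4 = 31$)
$B = 6$ ($B = 1 \left(1 + 2 \cdot 1\right) \left(2 + 0\right) = 1 \left(1 + 2\right) 2 = 1 \cdot 3 \cdot 2 = 3 \cdot 2 = 6$)
$T{\left(C{\left(4,3 \right)} \right)} \left(B + s\right) = 6 \left(6 + 31\right) = 6 \cdot 37 = 222$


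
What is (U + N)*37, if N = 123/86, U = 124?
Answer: 399119/86 ≈ 4640.9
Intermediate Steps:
N = 123/86 (N = 123*(1/86) = 123/86 ≈ 1.4302)
(U + N)*37 = (124 + 123/86)*37 = (10787/86)*37 = 399119/86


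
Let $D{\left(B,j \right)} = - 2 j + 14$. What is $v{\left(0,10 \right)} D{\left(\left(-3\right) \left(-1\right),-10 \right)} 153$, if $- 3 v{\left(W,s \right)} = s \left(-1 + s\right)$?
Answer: $-156060$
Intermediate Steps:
$v{\left(W,s \right)} = - \frac{s \left(-1 + s\right)}{3}$
$D{\left(B,j \right)} = 14 - 2 j$
$v{\left(0,10 \right)} D{\left(\left(-3\right) \left(-1\right),-10 \right)} 153 = \frac{1}{3} \cdot 10 \left(1 - 10\right) \left(14 - -20\right) 153 = \frac{1}{3} \cdot 10 \left(1 - 10\right) \left(14 + 20\right) 153 = \frac{1}{3} \cdot 10 \left(-9\right) 34 \cdot 153 = \left(-30\right) 34 \cdot 153 = \left(-1020\right) 153 = -156060$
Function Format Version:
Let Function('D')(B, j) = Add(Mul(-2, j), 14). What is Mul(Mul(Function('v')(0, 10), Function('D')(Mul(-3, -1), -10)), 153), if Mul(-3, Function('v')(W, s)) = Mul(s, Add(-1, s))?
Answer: -156060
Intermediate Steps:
Function('v')(W, s) = Mul(Rational(-1, 3), s, Add(-1, s)) (Function('v')(W, s) = Mul(Rational(-1, 3), Mul(s, Add(-1, s))) = Mul(Rational(-1, 3), s, Add(-1, s)))
Function('D')(B, j) = Add(14, Mul(-2, j))
Mul(Mul(Function('v')(0, 10), Function('D')(Mul(-3, -1), -10)), 153) = Mul(Mul(Mul(Rational(1, 3), 10, Add(1, Mul(-1, 10))), Add(14, Mul(-2, -10))), 153) = Mul(Mul(Mul(Rational(1, 3), 10, Add(1, -10)), Add(14, 20)), 153) = Mul(Mul(Mul(Rational(1, 3), 10, -9), 34), 153) = Mul(Mul(-30, 34), 153) = Mul(-1020, 153) = -156060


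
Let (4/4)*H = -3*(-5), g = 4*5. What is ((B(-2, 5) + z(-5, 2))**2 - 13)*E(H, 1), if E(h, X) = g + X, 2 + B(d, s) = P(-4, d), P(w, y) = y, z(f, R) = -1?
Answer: 252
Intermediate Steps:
B(d, s) = -2 + d
g = 20
H = 15 (H = -3*(-5) = 15)
E(h, X) = 20 + X
((B(-2, 5) + z(-5, 2))**2 - 13)*E(H, 1) = (((-2 - 2) - 1)**2 - 13)*(20 + 1) = ((-4 - 1)**2 - 13)*21 = ((-5)**2 - 13)*21 = (25 - 13)*21 = 12*21 = 252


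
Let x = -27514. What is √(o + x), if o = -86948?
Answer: 3*I*√12718 ≈ 338.32*I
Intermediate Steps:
√(o + x) = √(-86948 - 27514) = √(-114462) = 3*I*√12718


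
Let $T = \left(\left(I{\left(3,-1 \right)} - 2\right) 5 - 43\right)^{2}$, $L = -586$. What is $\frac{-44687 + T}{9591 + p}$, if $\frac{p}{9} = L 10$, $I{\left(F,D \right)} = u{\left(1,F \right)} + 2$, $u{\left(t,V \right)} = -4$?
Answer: $\frac{40718}{43149} \approx 0.94366$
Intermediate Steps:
$I{\left(F,D \right)} = -2$ ($I{\left(F,D \right)} = -4 + 2 = -2$)
$p = -52740$ ($p = 9 \left(\left(-586\right) 10\right) = 9 \left(-5860\right) = -52740$)
$T = 3969$ ($T = \left(\left(-2 - 2\right) 5 - 43\right)^{2} = \left(\left(-4\right) 5 - 43\right)^{2} = \left(-20 - 43\right)^{2} = \left(-63\right)^{2} = 3969$)
$\frac{-44687 + T}{9591 + p} = \frac{-44687 + 3969}{9591 - 52740} = - \frac{40718}{-43149} = \left(-40718\right) \left(- \frac{1}{43149}\right) = \frac{40718}{43149}$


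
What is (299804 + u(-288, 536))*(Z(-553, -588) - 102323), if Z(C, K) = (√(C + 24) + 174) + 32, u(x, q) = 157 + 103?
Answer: -30641635488 + 6901472*I ≈ -3.0642e+10 + 6.9015e+6*I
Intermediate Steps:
u(x, q) = 260
Z(C, K) = 206 + √(24 + C) (Z(C, K) = (√(24 + C) + 174) + 32 = (174 + √(24 + C)) + 32 = 206 + √(24 + C))
(299804 + u(-288, 536))*(Z(-553, -588) - 102323) = (299804 + 260)*((206 + √(24 - 553)) - 102323) = 300064*((206 + √(-529)) - 102323) = 300064*((206 + 23*I) - 102323) = 300064*(-102117 + 23*I) = -30641635488 + 6901472*I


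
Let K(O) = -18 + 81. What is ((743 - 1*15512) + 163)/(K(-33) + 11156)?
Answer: -14606/11219 ≈ -1.3019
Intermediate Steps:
K(O) = 63
((743 - 1*15512) + 163)/(K(-33) + 11156) = ((743 - 1*15512) + 163)/(63 + 11156) = ((743 - 15512) + 163)/11219 = (-14769 + 163)*(1/11219) = -14606*1/11219 = -14606/11219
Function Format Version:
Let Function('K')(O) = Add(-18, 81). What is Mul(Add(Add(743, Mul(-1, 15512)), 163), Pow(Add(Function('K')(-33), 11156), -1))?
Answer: Rational(-14606, 11219) ≈ -1.3019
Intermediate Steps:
Function('K')(O) = 63
Mul(Add(Add(743, Mul(-1, 15512)), 163), Pow(Add(Function('K')(-33), 11156), -1)) = Mul(Add(Add(743, Mul(-1, 15512)), 163), Pow(Add(63, 11156), -1)) = Mul(Add(Add(743, -15512), 163), Pow(11219, -1)) = Mul(Add(-14769, 163), Rational(1, 11219)) = Mul(-14606, Rational(1, 11219)) = Rational(-14606, 11219)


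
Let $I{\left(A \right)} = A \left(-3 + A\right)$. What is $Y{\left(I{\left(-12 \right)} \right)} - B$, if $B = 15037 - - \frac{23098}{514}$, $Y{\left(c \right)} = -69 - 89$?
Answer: $- \frac{3916664}{257} \approx -15240.0$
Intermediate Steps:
$Y{\left(c \right)} = -158$ ($Y{\left(c \right)} = -69 - 89 = -158$)
$B = \frac{3876058}{257}$ ($B = 15037 - \left(-23098\right) \frac{1}{514} = 15037 - - \frac{11549}{257} = 15037 + \frac{11549}{257} = \frac{3876058}{257} \approx 15082.0$)
$Y{\left(I{\left(-12 \right)} \right)} - B = -158 - \frac{3876058}{257} = - \frac{3916664}{257}$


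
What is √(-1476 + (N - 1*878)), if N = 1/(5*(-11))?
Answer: I*√7120905/55 ≈ 48.518*I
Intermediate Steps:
N = -1/55 (N = 1/(-55) = -1/55 ≈ -0.018182)
√(-1476 + (N - 1*878)) = √(-1476 + (-1/55 - 1*878)) = √(-1476 + (-1/55 - 878)) = √(-1476 - 48291/55) = √(-129471/55) = I*√7120905/55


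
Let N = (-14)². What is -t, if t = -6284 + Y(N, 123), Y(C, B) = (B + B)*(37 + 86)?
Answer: -23974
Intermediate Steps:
N = 196
Y(C, B) = 246*B (Y(C, B) = (2*B)*123 = 246*B)
t = 23974 (t = -6284 + 246*123 = -6284 + 30258 = 23974)
-t = -1*23974 = -23974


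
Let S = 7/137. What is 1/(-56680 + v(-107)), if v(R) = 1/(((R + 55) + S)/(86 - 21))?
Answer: -7117/403400465 ≈ -1.7643e-5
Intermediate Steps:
S = 7/137 (S = 7*(1/137) = 7/137 ≈ 0.051095)
v(R) = 1/(7542/8905 + R/65) (v(R) = 1/(((R + 55) + 7/137)/(86 - 21)) = 1/(((55 + R) + 7/137)/65) = 1/((7542/137 + R)*(1/65)) = 1/(7542/8905 + R/65))
1/(-56680 + v(-107)) = 1/(-56680 + 8905/(7542 + 137*(-107))) = 1/(-56680 + 8905/(7542 - 14659)) = 1/(-56680 + 8905/(-7117)) = 1/(-56680 + 8905*(-1/7117)) = 1/(-56680 - 8905/7117) = 1/(-403400465/7117) = -7117/403400465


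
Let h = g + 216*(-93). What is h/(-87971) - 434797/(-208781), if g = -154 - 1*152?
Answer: 42507406601/18366673351 ≈ 2.3144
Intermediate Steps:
g = -306 (g = -154 - 152 = -306)
h = -20394 (h = -306 + 216*(-93) = -306 - 20088 = -20394)
h/(-87971) - 434797/(-208781) = -20394/(-87971) - 434797/(-208781) = -20394*(-1/87971) - 434797*(-1/208781) = 20394/87971 + 434797/208781 = 42507406601/18366673351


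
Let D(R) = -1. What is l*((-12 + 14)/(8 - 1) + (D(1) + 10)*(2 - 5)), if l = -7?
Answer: 187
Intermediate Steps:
l*((-12 + 14)/(8 - 1) + (D(1) + 10)*(2 - 5)) = -7*((-12 + 14)/(8 - 1) + (-1 + 10)*(2 - 5)) = -7*(2/7 + 9*(-3)) = -7*(2*(1/7) - 27) = -7*(2/7 - 27) = -7*(-187/7) = 187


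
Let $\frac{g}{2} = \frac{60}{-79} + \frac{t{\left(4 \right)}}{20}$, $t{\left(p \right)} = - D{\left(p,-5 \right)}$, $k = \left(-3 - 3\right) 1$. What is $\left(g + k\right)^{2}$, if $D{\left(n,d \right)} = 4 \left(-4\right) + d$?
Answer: $\frac{18326961}{624100} \approx 29.365$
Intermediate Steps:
$k = -6$ ($k = \left(-6\right) 1 = -6$)
$D{\left(n,d \right)} = -16 + d$
$t{\left(p \right)} = 21$ ($t{\left(p \right)} = - (-16 - 5) = \left(-1\right) \left(-21\right) = 21$)
$g = \frac{459}{790}$ ($g = 2 \left(\frac{60}{-79} + \frac{21}{20}\right) = 2 \left(60 \left(- \frac{1}{79}\right) + 21 \cdot \frac{1}{20}\right) = 2 \left(- \frac{60}{79} + \frac{21}{20}\right) = 2 \cdot \frac{459}{1580} = \frac{459}{790} \approx 0.58101$)
$\left(g + k\right)^{2} = \left(\frac{459}{790} - 6\right)^{2} = \left(- \frac{4281}{790}\right)^{2} = \frac{18326961}{624100}$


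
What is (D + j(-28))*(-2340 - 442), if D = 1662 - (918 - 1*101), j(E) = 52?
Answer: -2495454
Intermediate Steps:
D = 845 (D = 1662 - (918 - 101) = 1662 - 1*817 = 1662 - 817 = 845)
(D + j(-28))*(-2340 - 442) = (845 + 52)*(-2340 - 442) = 897*(-2782) = -2495454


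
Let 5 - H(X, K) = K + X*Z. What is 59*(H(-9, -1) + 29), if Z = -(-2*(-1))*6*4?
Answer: -23423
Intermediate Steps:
Z = -48 (Z = -2*24 = -1*48 = -48)
H(X, K) = 5 - K + 48*X (H(X, K) = 5 - (K + X*(-48)) = 5 - (K - 48*X) = 5 + (-K + 48*X) = 5 - K + 48*X)
59*(H(-9, -1) + 29) = 59*((5 - 1*(-1) + 48*(-9)) + 29) = 59*((5 + 1 - 432) + 29) = 59*(-426 + 29) = 59*(-397) = -23423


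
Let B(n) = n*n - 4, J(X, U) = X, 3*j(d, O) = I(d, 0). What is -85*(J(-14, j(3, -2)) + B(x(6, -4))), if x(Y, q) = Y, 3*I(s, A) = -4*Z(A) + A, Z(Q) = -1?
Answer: -1530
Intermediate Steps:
I(s, A) = 4/3 + A/3 (I(s, A) = (-4*(-1) + A)/3 = (4 + A)/3 = 4/3 + A/3)
j(d, O) = 4/9 (j(d, O) = (4/3 + (⅓)*0)/3 = (4/3 + 0)/3 = (⅓)*(4/3) = 4/9)
B(n) = -4 + n² (B(n) = n² - 4 = -4 + n²)
-85*(J(-14, j(3, -2)) + B(x(6, -4))) = -85*(-14 + (-4 + 6²)) = -85*(-14 + (-4 + 36)) = -85*(-14 + 32) = -85*18 = -1530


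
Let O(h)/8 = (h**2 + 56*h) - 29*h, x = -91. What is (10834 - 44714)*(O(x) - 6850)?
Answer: -1346458960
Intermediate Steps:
O(h) = 8*h**2 + 216*h (O(h) = 8*((h**2 + 56*h) - 29*h) = 8*(h**2 + 27*h) = 8*h**2 + 216*h)
(10834 - 44714)*(O(x) - 6850) = (10834 - 44714)*(8*(-91)*(27 - 91) - 6850) = -33880*(8*(-91)*(-64) - 6850) = -33880*(46592 - 6850) = -33880*39742 = -1346458960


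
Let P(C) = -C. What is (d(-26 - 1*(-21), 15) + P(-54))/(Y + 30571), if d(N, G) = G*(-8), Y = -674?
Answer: -66/29897 ≈ -0.0022076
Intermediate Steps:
d(N, G) = -8*G
(d(-26 - 1*(-21), 15) + P(-54))/(Y + 30571) = (-8*15 - 1*(-54))/(-674 + 30571) = (-120 + 54)/29897 = -66*1/29897 = -66/29897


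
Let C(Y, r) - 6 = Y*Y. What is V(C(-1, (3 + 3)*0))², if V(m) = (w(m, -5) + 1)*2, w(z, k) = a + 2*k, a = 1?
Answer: 256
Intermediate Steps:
w(z, k) = 1 + 2*k
C(Y, r) = 6 + Y² (C(Y, r) = 6 + Y*Y = 6 + Y²)
V(m) = -16 (V(m) = ((1 + 2*(-5)) + 1)*2 = ((1 - 10) + 1)*2 = (-9 + 1)*2 = -8*2 = -16)
V(C(-1, (3 + 3)*0))² = (-16)² = 256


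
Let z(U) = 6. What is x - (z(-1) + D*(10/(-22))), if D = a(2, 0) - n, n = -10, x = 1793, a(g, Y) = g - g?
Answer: 19707/11 ≈ 1791.5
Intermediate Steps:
a(g, Y) = 0
D = 10 (D = 0 - 1*(-10) = 0 + 10 = 10)
x - (z(-1) + D*(10/(-22))) = 1793 - (6 + 10*(10/(-22))) = 1793 - (6 + 10*(10*(-1/22))) = 1793 - (6 + 10*(-5/11)) = 1793 - (6 - 50/11) = 1793 - 1*16/11 = 1793 - 16/11 = 19707/11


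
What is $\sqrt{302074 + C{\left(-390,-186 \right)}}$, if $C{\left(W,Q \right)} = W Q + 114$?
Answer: $2 \sqrt{93682} \approx 612.15$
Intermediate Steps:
$C{\left(W,Q \right)} = 114 + Q W$ ($C{\left(W,Q \right)} = Q W + 114 = 114 + Q W$)
$\sqrt{302074 + C{\left(-390,-186 \right)}} = \sqrt{302074 + \left(114 - -72540\right)} = \sqrt{302074 + \left(114 + 72540\right)} = \sqrt{302074 + 72654} = \sqrt{374728} = 2 \sqrt{93682}$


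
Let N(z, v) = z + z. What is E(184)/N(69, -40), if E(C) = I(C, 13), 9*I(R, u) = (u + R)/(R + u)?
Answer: 1/1242 ≈ 0.00080515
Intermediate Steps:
N(z, v) = 2*z
I(R, u) = 1/9 (I(R, u) = ((u + R)/(R + u))/9 = ((R + u)/(R + u))/9 = (1/9)*1 = 1/9)
E(C) = 1/9
E(184)/N(69, -40) = 1/(9*((2*69))) = (1/9)/138 = (1/9)*(1/138) = 1/1242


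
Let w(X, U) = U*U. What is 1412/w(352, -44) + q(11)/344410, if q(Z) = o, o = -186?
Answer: 178133/244420 ≈ 0.72880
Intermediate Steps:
w(X, U) = U²
q(Z) = -186
1412/w(352, -44) + q(11)/344410 = 1412/((-44)²) - 186/344410 = 1412/1936 - 186*1/344410 = 1412*(1/1936) - 3/5555 = 353/484 - 3/5555 = 178133/244420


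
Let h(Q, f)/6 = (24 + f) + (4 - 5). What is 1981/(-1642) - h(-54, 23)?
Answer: -455173/1642 ≈ -277.21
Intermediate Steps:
h(Q, f) = 138 + 6*f (h(Q, f) = 6*((24 + f) + (4 - 5)) = 6*((24 + f) - 1) = 6*(23 + f) = 138 + 6*f)
1981/(-1642) - h(-54, 23) = 1981/(-1642) - (138 + 6*23) = 1981*(-1/1642) - (138 + 138) = -1981/1642 - 1*276 = -1981/1642 - 276 = -455173/1642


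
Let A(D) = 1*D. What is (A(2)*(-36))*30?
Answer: -2160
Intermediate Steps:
A(D) = D
(A(2)*(-36))*30 = (2*(-36))*30 = -72*30 = -2160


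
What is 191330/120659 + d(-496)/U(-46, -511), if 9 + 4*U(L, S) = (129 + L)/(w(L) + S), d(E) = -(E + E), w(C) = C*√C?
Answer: 2*(-5486108833*√46 + 60939543243*I)/(120659*(-2341*I + 207*√46)) ≈ -433.55 - 3.4474*I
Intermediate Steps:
w(C) = C^(3/2)
d(E) = -2*E
U(L, S) = -9/4 + (129 + L)/(4*(S + L^(3/2))) (U(L, S) = -9/4 + ((129 + L)/(L^(3/2) + S))/4 = -9/4 + ((129 + L)/(S + L^(3/2)))/4 = -9/4 + (129 + L)/(4*(S + L^(3/2))))
191330/120659 + d(-496)/U(-46, -511) = 191330/120659 + (-2*(-496))/(((129 - 46 - 9*(-511) - (-414)*I*√46)/(4*(-511 + (-46)^(3/2))))) = 191330*(1/120659) + 992/(((129 - 46 + 4599 - (-414)*I*√46)/(4*(-511 - 46*I*√46)))) = 191330/120659 + 992/(((129 - 46 + 4599 + 414*I*√46)/(4*(-511 - 46*I*√46)))) = 191330/120659 + 992/(((4682 + 414*I*√46)/(4*(-511 - 46*I*√46)))) = 191330/120659 + 992*(4*(-511 - 46*I*√46)/(4682 + 414*I*√46)) = 191330/120659 + 3968*(-511 - 46*I*√46)/(4682 + 414*I*√46)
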